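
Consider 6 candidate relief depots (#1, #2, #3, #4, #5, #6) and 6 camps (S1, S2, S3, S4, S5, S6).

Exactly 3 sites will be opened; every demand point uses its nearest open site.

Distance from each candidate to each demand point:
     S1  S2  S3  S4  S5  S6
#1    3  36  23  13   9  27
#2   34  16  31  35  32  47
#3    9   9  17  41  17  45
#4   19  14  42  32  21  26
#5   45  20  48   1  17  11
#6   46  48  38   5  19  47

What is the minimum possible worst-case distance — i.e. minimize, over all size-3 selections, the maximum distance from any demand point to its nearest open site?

17

Open {#1, #3, #5}.
  Farthest demand point is S3 at distance 17 (to #3); all others are ≤ 17.
With {#2, #3, #5} the worst case is 17.
With {#3, #4, #5} the worst case is 17.
No size-3 selection achieves below 17.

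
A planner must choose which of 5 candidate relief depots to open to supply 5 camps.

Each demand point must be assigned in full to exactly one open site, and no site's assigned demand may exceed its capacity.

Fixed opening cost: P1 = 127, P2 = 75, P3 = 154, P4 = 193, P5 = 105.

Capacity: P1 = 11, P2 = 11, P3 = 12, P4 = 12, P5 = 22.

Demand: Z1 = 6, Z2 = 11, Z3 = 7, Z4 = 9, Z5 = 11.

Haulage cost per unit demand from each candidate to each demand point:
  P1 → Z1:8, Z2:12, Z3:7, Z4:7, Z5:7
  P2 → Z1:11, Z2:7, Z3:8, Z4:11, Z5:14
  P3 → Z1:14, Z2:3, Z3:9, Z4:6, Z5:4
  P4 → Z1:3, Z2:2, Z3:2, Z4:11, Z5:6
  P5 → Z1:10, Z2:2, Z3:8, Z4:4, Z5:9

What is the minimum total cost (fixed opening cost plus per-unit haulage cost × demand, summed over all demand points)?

Open {P2, P3, P5}; cheapest assignment that respects the capacities:
  P2 (cap 11, load 11): Z2 — cost 11×7 = 77
  P3 (cap 12, load 11): Z5 — cost 11×4 = 44
  P5 (cap 22, load 22): Z1, Z3, Z4 — cost 6×10 + 7×8 + 9×4 = 152
  Shipping 273, fixed 334 → total 607.
  Any other capacity-feasible assignment to {P2, P3, P5} ships for at least 273.
Compare {P1, P2, P5}: its best feasible assignment gives total 613.
Compare {P1, P3, P5}: its best feasible assignment gives total 648.
Every other set of open sites that can feasibly serve all demand totals ≥ 613 even under its best assignment. Minimum: 607.

607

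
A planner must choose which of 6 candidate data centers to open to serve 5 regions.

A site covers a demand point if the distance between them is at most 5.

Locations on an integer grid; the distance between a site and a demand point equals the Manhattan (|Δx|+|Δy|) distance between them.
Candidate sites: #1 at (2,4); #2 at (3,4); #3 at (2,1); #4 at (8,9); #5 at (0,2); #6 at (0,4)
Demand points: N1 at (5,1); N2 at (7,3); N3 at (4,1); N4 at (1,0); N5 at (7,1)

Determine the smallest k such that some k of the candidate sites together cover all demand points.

Coverage sets (demand points within 5 of each site):
  #1: {N3, N4}
  #2: {N1, N2, N3}
  #3: {N1, N3, N4, N5}
  #4: {}
  #5: {N3, N4}
  #6: {N4}
No single site covers all 5 demand points.
But {#2, #3} covers everything, so the minimum is 2.

2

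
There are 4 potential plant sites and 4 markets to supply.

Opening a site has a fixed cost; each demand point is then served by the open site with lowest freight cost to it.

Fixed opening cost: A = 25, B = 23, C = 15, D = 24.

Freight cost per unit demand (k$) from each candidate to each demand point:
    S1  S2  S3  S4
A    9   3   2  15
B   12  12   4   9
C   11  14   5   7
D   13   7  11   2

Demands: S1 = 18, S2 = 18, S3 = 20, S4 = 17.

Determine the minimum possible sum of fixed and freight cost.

Open {A, D}: assign each demand point to its cheapest open site.
  S1→A 18×9=162, S2→A 18×3=54, S3→A 20×2=40, S4→D 17×2=34
  freight cost 290, fixed 49 → total 339.
Compare {A, C, D}: freight cost 290 + fixed 64 = 354.
Compare {A, B, D}: freight cost 290 + fixed 72 = 362.
Compare {A, B, C, D}: freight cost 290 + fixed 87 = 377.
All other subsets cost ≥ 354. Minimum total cost: 339.

339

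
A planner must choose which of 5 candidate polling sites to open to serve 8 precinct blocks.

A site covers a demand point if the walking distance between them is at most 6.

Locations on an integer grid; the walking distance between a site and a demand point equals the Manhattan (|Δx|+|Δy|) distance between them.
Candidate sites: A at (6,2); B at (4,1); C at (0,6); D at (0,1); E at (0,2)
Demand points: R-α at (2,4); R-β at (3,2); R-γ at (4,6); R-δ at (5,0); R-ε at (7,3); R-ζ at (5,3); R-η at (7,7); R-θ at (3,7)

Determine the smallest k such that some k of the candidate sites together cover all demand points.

Coverage sets (demand points within 6 of each site):
  A: {R-α, R-β, R-γ, R-δ, R-ε, R-ζ, R-η}
  B: {R-α, R-β, R-γ, R-δ, R-ε, R-ζ}
  C: {R-α, R-γ, R-θ}
  D: {R-α, R-β, R-δ}
  E: {R-α, R-β, R-ζ}
No single site covers all 8 demand points.
But {A, C} covers everything, so the minimum is 2.

2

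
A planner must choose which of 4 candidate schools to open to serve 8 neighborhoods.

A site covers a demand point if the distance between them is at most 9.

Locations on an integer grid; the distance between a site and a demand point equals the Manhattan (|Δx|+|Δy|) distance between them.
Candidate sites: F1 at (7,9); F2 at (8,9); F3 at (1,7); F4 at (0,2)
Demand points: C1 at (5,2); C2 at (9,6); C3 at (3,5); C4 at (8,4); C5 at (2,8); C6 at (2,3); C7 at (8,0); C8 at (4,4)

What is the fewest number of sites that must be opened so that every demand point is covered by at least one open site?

2

Coverage sets (demand points within 9 of each site):
  F1: {C1, C2, C3, C4, C5, C8}
  F2: {C2, C3, C4, C5, C7, C8}
  F3: {C1, C2, C3, C5, C6, C8}
  F4: {C1, C3, C5, C6, C8}
No single site covers all 8 demand points.
But {F2, F3} covers everything, so the minimum is 2.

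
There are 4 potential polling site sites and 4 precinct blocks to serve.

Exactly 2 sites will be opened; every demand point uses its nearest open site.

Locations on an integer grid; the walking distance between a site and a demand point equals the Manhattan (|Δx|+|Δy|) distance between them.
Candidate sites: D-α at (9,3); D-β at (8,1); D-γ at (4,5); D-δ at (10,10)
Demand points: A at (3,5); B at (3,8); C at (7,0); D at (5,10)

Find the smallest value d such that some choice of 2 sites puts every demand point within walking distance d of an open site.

6

Open {D-α, D-γ}.
  Farthest demand point is D at walking distance 6 (to D-γ); all others are ≤ 6.
With {D-β, D-γ} the worst case is 6.
With {D-γ, D-δ} the worst case is 8.
No size-2 selection achieves below 6.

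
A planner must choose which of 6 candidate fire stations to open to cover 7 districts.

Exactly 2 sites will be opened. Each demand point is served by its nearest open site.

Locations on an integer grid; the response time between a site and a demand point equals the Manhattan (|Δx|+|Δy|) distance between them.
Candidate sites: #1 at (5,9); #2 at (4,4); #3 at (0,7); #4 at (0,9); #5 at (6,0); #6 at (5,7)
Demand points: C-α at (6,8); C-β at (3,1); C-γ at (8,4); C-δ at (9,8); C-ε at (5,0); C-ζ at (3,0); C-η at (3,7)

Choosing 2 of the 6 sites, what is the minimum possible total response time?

23

Open {#5, #6}.
  C-α→#6 2, C-β→#5 4, C-γ→#5 6, C-δ→#6 5, C-ε→#5 1, C-ζ→#5 3, C-η→#6 2  ⇒ total 23.
Compare {#1, #5}: total 25.
Compare {#2, #6}: total 27.
No size-2 selection does better; minimum is 23.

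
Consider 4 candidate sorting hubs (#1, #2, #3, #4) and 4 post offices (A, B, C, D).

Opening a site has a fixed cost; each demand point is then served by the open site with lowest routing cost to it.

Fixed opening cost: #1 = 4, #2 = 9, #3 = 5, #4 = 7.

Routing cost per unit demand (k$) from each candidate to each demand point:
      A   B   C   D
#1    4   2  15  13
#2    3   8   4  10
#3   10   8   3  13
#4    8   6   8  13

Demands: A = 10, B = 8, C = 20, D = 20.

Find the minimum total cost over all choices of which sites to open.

Open {#1, #2, #3}: assign each demand point to its cheapest open site.
  A→#2 10×3=30, B→#1 8×2=16, C→#3 20×3=60, D→#2 20×10=200
  routing cost 306, fixed 18 → total 324.
Compare {#1, #2, #3, #4}: routing cost 306 + fixed 25 = 331.
Compare {#1, #2}: routing cost 326 + fixed 13 = 339.
Compare {#1, #2, #4}: routing cost 326 + fixed 20 = 346.
All other subsets cost ≥ 331. Minimum total cost: 324.

324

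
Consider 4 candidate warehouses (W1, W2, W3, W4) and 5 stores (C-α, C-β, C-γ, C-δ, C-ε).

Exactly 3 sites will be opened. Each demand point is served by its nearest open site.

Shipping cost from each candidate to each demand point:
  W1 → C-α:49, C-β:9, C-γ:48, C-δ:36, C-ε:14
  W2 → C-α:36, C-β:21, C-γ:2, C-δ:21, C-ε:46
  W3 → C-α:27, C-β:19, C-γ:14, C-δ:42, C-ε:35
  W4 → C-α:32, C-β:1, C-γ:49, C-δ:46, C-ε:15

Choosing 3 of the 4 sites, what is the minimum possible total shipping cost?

Open {W2, W3, W4}.
  C-α→W3 27, C-β→W4 1, C-γ→W2 2, C-δ→W2 21, C-ε→W4 15  ⇒ total 66.
Compare {W1, W2, W4}: total 70.
Compare {W1, W2, W3}: total 73.
No size-3 selection does better; minimum is 66.

66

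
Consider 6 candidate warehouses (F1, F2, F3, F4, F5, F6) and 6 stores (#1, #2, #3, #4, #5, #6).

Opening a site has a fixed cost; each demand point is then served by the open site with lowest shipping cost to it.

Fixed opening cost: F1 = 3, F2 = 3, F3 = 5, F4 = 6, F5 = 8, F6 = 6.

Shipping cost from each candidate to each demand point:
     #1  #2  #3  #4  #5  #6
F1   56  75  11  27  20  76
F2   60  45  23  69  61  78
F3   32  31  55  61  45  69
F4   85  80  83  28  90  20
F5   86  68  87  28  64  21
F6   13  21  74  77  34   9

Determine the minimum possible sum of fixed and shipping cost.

110

Open {F1, F6}: assign each demand point to its cheapest open site.
  #1→F6 13, #2→F6 21, #3→F1 11, #4→F1 27, #5→F1 20, #6→F6 9
  shipping cost 101, fixed 9 → total 110.
Compare {F1, F2, F6}: shipping cost 101 + fixed 12 = 113.
Compare {F1, F3, F6}: shipping cost 101 + fixed 14 = 115.
Compare {F1, F4, F6}: shipping cost 101 + fixed 15 = 116.
All other subsets cost ≥ 113. Minimum total cost: 110.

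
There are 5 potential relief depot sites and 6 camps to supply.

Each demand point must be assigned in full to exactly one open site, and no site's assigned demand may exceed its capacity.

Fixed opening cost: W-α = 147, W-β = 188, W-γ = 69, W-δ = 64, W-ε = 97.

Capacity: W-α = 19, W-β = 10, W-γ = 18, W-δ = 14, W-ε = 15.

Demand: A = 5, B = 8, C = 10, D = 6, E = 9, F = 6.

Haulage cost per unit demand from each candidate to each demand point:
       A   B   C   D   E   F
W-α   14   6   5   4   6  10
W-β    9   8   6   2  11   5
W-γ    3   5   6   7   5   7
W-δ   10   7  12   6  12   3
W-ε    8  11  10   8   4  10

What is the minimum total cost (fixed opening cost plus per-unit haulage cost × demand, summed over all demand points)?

Open {W-γ, W-δ, W-ε}; cheapest assignment that respects the capacities:
  W-γ (cap 18, load 18): B, C — cost 8×5 + 10×6 = 100
  W-δ (cap 14, load 12): D, F — cost 6×6 + 6×3 = 54
  W-ε (cap 15, load 14): A, E — cost 5×8 + 9×4 = 76
  Shipping 230, fixed 230 → total 460.
  Any other capacity-feasible assignment to {W-γ, W-δ, W-ε} ships for at least 230.
Compare {W-α, W-γ, W-δ}: its best feasible assignment gives total 488.
Compare {W-α, W-δ, W-ε}: its best feasible assignment gives total 532.
Every other set of open sites that can feasibly serve all demand totals ≥ 488 even under its best assignment. Minimum: 460.

460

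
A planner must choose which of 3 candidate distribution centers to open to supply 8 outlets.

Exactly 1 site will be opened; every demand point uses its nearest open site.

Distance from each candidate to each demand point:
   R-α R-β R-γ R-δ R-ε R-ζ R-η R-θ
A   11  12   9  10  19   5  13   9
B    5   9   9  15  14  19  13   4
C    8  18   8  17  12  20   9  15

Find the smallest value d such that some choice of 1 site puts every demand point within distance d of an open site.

Open {A}.
  Farthest demand point is R-ε at distance 19 (to A); all others are ≤ 19.
With {B} the worst case is 19.
With {C} the worst case is 20.
No size-1 selection achieves below 19.

19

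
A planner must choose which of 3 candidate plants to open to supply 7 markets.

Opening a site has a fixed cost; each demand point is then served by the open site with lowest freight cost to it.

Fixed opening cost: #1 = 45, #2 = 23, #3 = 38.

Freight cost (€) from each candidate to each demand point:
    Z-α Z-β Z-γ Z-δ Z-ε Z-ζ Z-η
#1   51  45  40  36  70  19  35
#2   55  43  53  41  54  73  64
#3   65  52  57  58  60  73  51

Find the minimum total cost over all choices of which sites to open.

341

Open {#1}: assign each demand point to its cheapest open site.
  Z-α→#1 51, Z-β→#1 45, Z-γ→#1 40, Z-δ→#1 36, Z-ε→#1 70, Z-ζ→#1 19, Z-η→#1 35
  freight cost 296, fixed 45 → total 341.
Compare {#1, #2}: freight cost 278 + fixed 68 = 346.
Compare {#1, #3}: freight cost 286 + fixed 83 = 369.
Compare {#1, #2, #3}: freight cost 278 + fixed 106 = 384.
All other subsets cost ≥ 346. Minimum total cost: 341.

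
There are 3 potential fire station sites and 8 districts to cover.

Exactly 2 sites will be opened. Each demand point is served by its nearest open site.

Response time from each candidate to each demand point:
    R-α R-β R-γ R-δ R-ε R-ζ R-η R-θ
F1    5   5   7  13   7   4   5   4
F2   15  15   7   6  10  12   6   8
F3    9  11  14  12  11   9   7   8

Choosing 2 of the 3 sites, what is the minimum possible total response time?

43

Open {F1, F2}.
  R-α→F1 5, R-β→F1 5, R-γ→F1 7, R-δ→F2 6, R-ε→F1 7, R-ζ→F1 4, R-η→F1 5, R-θ→F1 4  ⇒ total 43.
Compare {F1, F3}: total 49.
Compare {F2, F3}: total 66.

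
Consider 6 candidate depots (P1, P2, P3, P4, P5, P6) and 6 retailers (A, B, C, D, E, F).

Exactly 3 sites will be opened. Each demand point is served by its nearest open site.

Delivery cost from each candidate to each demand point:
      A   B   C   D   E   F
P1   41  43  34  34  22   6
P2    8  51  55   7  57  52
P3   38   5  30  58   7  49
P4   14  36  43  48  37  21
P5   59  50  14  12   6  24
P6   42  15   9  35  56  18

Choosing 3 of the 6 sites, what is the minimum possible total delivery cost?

Open {P2, P3, P6}.
  A→P2 8, B→P3 5, C→P6 9, D→P2 7, E→P3 7, F→P6 18  ⇒ total 54.
Compare {P1, P2, P3}: total 63.
Compare {P2, P5, P6}: total 63.
No size-3 selection does better; minimum is 54.

54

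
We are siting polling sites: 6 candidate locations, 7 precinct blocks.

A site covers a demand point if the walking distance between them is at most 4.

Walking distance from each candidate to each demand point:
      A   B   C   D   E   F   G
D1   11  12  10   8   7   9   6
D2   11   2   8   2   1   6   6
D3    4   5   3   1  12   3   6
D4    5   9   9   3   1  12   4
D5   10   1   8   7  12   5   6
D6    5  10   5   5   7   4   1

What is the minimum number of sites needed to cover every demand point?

3

Coverage sets (demand points within 4 of each site):
  D1: {}
  D2: {B, D, E}
  D3: {A, C, D, F}
  D4: {D, E, G}
  D5: {B}
  D6: {F, G}
No 2 sites suffice: every size-2 union leaves at least one demand point uncovered.
But {D2, D3, D4} covers everything, so the minimum is 3.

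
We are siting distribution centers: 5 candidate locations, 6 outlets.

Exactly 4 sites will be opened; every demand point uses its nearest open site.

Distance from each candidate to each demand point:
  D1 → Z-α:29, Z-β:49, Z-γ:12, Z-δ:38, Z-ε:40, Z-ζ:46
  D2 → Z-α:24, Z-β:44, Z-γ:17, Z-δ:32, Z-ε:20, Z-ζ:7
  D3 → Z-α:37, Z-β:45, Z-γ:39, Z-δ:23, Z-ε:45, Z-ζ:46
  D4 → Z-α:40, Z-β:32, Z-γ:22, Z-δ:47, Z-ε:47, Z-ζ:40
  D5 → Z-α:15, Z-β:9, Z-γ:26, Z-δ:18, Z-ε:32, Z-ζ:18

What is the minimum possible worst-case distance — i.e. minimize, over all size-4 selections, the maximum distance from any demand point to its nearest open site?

20

Open {D1, D2, D3, D5}.
  Farthest demand point is Z-ε at distance 20 (to D2); all others are ≤ 20.
With {D1, D2, D4, D5} the worst case is 20.
With {D2, D3, D4, D5} the worst case is 20.
No size-4 selection achieves below 20.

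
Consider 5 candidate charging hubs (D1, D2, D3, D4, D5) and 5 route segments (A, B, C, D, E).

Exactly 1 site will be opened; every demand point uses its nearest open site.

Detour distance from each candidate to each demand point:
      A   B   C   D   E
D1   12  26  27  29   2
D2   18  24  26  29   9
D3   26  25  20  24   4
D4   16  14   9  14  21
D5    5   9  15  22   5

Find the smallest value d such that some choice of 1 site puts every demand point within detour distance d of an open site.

Open {D4}.
  Farthest demand point is E at detour distance 21 (to D4); all others are ≤ 21.
With {D5} the worst case is 22.
With {D3} the worst case is 26.
No size-1 selection achieves below 21.

21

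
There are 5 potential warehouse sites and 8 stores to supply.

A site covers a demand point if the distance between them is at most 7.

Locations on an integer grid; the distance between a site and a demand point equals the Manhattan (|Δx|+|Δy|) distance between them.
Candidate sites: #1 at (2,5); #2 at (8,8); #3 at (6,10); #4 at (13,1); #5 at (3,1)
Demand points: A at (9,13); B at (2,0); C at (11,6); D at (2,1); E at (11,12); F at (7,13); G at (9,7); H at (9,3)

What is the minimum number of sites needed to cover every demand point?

Coverage sets (demand points within 7 of each site):
  #1: {B, D}
  #2: {A, C, E, F, G, H}
  #3: {A, E, F, G}
  #4: {C, H}
  #5: {B, D}
No single site covers all 8 demand points.
But {#1, #2} covers everything, so the minimum is 2.

2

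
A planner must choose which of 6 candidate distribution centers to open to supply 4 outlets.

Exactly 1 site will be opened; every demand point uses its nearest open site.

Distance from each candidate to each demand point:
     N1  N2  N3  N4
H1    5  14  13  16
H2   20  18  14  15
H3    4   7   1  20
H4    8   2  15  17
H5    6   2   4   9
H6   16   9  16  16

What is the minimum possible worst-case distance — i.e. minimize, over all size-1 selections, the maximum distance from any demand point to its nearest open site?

Open {H5}.
  Farthest demand point is N4 at distance 9 (to H5); all others are ≤ 9.
With {H1} the worst case is 16.
With {H6} the worst case is 16.
No size-1 selection achieves below 9.

9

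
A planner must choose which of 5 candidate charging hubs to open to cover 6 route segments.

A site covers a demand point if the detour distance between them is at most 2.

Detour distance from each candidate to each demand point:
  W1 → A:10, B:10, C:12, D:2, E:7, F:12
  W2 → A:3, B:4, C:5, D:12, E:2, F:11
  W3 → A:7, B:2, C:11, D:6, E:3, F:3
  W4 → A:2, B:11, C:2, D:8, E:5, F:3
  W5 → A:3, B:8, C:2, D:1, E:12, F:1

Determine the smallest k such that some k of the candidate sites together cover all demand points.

4

Coverage sets (demand points within 2 of each site):
  W1: {D}
  W2: {E}
  W3: {B}
  W4: {A, C}
  W5: {C, D, F}
No 3 sites suffice: every size-3 union leaves at least one demand point uncovered.
But {W2, W3, W4, W5} covers everything, so the minimum is 4.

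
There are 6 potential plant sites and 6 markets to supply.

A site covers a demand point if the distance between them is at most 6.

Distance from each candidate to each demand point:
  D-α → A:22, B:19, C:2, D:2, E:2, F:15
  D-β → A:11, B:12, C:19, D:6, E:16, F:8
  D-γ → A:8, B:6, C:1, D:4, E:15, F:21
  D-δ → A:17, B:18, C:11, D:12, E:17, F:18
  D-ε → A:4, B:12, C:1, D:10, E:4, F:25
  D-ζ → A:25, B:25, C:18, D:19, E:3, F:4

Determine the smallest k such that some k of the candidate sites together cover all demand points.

3

Coverage sets (demand points within 6 of each site):
  D-α: {C, D, E}
  D-β: {D}
  D-γ: {B, C, D}
  D-δ: {}
  D-ε: {A, C, E}
  D-ζ: {E, F}
No 2 sites suffice: every size-2 union leaves at least one demand point uncovered.
But {D-γ, D-ε, D-ζ} covers everything, so the minimum is 3.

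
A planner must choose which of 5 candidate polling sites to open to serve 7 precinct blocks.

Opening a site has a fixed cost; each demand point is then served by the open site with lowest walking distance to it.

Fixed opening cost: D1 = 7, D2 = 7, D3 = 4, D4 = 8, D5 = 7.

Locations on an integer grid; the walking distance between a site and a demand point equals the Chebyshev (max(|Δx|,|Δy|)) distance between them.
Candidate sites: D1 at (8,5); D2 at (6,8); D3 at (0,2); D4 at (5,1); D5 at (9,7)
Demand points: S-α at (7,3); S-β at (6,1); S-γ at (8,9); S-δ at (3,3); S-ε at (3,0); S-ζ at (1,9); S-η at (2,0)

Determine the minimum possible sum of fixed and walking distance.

Open {D2, D4}: assign each demand point to its cheapest open site.
  S-α→D4 2, S-β→D4 1, S-γ→D2 2, S-δ→D4 2, S-ε→D4 2, S-ζ→D2 5, S-η→D4 3
  walking distance 17, fixed 15 → total 32.
Compare {D4}: walking distance 26 + fixed 8 = 34.
Compare {D4, D5}: walking distance 20 + fixed 15 = 35.
Compare {D2, D3, D4}: walking distance 16 + fixed 19 = 35.
All other subsets cost ≥ 34. Minimum total cost: 32.

32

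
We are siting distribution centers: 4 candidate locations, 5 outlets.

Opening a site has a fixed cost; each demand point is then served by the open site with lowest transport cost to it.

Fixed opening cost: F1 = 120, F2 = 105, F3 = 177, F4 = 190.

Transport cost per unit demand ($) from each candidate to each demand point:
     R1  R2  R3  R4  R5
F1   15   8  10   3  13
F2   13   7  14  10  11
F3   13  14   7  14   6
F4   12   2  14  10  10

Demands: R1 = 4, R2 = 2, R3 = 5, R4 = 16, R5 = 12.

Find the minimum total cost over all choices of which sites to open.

Open {F1}: assign each demand point to its cheapest open site.
  R1→F1 4×15=60, R2→F1 2×8=16, R3→F1 5×10=50, R4→F1 16×3=48, R5→F1 12×13=156
  transport cost 330, fixed 120 → total 450.
Compare {F1, F3}: transport cost 223 + fixed 297 = 520.
Compare {F1, F2}: transport cost 296 + fixed 225 = 521.
Compare {F2}: transport cost 428 + fixed 105 = 533.
All other subsets cost ≥ 520. Minimum total cost: 450.

450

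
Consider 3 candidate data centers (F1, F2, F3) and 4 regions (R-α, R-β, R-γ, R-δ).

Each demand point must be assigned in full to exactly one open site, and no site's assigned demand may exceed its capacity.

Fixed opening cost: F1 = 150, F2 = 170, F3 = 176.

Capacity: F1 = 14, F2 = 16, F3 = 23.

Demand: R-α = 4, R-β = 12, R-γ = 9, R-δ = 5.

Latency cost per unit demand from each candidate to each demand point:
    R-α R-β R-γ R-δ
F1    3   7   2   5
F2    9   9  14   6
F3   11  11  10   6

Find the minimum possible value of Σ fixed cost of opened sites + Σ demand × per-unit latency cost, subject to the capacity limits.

Open {F1, F2}; cheapest assignment that respects the capacities:
  F1 (cap 14, load 14): R-γ, R-δ — cost 9×2 + 5×5 = 43
  F2 (cap 16, load 16): R-α, R-β — cost 4×9 + 12×9 = 144
  Shipping 187, fixed 320 → total 507.
  Any other capacity-feasible assignment to {F1, F2} ships for at least 187.
Compare {F1, F3}: its best feasible assignment gives total 518.
Compare {F2, F3}: its best feasible assignment gives total 610.
Every other set of open sites that can feasibly serve all demand totals ≥ 518 even under its best assignment. Minimum: 507.

507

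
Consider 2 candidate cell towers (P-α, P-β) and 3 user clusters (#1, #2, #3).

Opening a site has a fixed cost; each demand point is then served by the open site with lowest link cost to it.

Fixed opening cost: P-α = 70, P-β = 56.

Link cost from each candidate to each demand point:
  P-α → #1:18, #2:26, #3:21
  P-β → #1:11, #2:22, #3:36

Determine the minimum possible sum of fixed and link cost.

Open {P-β}: assign each demand point to its cheapest open site.
  #1→P-β 11, #2→P-β 22, #3→P-β 36
  link cost 69, fixed 56 → total 125.
Compare {P-α}: link cost 65 + fixed 70 = 135.
Compare {P-α, P-β}: link cost 54 + fixed 126 = 180.

125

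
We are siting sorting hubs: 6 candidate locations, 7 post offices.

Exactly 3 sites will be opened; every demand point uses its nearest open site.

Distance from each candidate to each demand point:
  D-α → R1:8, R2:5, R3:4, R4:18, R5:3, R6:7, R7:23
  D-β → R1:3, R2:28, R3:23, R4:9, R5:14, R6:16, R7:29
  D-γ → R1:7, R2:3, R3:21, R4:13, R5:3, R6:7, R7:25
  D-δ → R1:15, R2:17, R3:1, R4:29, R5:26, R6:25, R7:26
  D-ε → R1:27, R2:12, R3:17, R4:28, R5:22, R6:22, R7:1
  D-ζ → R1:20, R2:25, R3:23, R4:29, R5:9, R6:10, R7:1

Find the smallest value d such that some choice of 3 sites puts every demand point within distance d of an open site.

Open {D-α, D-β, D-ε}.
  Farthest demand point is R4 at distance 9 (to D-β); all others are ≤ 9.
With {D-α, D-β, D-ζ} the worst case is 9.
With {D-α, D-γ, D-ε} the worst case is 13.
No size-3 selection achieves below 9.

9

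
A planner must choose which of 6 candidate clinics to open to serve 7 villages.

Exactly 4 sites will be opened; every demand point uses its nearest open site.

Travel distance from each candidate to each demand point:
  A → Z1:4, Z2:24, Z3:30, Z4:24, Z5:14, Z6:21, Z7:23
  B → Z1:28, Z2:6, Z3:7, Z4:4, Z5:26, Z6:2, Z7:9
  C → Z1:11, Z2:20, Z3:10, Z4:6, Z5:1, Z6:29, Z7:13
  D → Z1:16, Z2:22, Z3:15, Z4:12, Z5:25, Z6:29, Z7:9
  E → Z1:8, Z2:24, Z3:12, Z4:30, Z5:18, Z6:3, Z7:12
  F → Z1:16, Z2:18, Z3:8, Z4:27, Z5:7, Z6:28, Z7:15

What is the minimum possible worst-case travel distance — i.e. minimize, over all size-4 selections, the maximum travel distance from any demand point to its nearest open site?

9

Open {A, B, C, D}.
  Farthest demand point is Z7 at travel distance 9 (to B); all others are ≤ 9.
With {A, B, C, E} the worst case is 9.
With {A, B, C, F} the worst case is 9.
No size-4 selection achieves below 9.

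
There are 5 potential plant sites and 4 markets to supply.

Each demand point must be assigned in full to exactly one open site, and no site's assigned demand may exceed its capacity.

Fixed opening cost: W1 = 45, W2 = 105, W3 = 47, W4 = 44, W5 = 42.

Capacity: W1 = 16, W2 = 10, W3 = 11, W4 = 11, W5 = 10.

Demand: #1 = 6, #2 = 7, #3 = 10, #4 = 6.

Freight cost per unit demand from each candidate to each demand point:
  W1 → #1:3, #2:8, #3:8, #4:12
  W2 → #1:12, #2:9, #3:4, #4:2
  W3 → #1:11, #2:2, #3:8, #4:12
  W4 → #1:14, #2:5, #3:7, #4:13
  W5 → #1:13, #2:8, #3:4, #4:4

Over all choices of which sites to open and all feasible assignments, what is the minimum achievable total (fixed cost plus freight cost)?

270

Open {W1, W3, W5}; cheapest assignment that respects the capacities:
  W1 (cap 16, load 16): #1, #3 — cost 6×3 + 10×8 = 98
  W3 (cap 11, load 7): #2 — cost 7×2 = 14
  W5 (cap 10, load 6): #4 — cost 6×4 = 24
  Shipping 136, fixed 134 → total 270.
  Any other capacity-feasible assignment to {W1, W3, W5} ships for at least 136.
Compare {W1, W4, W5}: its best feasible assignment gives total 288.
Compare {W1, W3, W4, W5}: its best feasible assignment gives total 304.
Every other set of open sites that can feasibly serve all demand totals ≥ 288 even under its best assignment. Minimum: 270.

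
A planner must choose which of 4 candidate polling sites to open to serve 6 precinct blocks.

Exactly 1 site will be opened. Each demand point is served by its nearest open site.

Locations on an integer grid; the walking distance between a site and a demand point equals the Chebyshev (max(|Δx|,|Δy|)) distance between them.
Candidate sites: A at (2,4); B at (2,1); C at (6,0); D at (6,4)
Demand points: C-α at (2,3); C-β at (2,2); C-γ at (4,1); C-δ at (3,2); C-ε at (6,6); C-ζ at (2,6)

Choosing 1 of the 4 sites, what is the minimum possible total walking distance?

14

Open {A}.
  C-α→A 1, C-β→A 2, C-γ→A 3, C-δ→A 2, C-ε→A 4, C-ζ→A 2  ⇒ total 14.
Compare {B}: total 16.
Compare {D}: total 20.
No size-1 selection does better; minimum is 14.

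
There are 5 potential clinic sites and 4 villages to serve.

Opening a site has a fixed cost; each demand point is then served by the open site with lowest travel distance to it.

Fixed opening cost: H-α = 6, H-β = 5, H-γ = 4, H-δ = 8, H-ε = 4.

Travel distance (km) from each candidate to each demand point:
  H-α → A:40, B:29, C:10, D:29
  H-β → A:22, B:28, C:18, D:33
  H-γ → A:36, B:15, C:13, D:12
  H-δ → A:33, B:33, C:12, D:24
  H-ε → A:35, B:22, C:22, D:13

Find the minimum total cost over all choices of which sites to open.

71

Open {H-β, H-γ}: assign each demand point to its cheapest open site.
  A→H-β 22, B→H-γ 15, C→H-γ 13, D→H-γ 12
  travel distance 62, fixed 9 → total 71.
Compare {H-α, H-β, H-γ}: travel distance 59 + fixed 15 = 74.
Compare {H-β, H-γ, H-ε}: travel distance 62 + fixed 13 = 75.
Compare {H-β, H-γ, H-δ}: travel distance 61 + fixed 17 = 78.
All other subsets cost ≥ 74. Minimum total cost: 71.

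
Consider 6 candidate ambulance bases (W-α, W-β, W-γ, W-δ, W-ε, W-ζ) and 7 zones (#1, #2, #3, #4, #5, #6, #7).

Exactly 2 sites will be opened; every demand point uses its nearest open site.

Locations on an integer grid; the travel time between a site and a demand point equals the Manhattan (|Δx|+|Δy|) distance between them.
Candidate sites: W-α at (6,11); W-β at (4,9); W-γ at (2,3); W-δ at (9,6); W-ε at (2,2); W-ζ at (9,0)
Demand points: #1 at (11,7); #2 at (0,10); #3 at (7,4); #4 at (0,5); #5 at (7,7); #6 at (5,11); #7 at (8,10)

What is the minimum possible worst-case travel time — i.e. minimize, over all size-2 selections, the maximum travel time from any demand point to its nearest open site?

Open {W-β, W-δ}.
  Farthest demand point is #4 at travel time 8 (to W-β); all others are ≤ 8.
With {W-α, W-β} the worst case is 9.
With {W-α, W-γ} the worst case is 9.
No size-2 selection achieves below 8.

8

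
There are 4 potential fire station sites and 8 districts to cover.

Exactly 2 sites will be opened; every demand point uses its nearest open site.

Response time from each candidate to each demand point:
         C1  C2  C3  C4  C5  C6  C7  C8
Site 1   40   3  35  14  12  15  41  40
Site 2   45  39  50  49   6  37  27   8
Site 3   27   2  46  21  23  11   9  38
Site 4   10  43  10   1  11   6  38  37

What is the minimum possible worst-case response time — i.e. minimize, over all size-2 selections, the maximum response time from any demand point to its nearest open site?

37

Open {Site 3, Site 4}.
  Farthest demand point is C8 at response time 37 (to Site 4); all others are ≤ 37.
With {Site 1, Site 3} the worst case is 38.
With {Site 1, Site 4} the worst case is 38.
No size-2 selection achieves below 37.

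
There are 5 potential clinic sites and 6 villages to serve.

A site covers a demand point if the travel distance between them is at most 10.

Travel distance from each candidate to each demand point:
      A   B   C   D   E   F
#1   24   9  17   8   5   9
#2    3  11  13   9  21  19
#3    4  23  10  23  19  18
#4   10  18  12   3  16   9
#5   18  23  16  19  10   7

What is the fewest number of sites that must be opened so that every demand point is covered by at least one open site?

2

Coverage sets (demand points within 10 of each site):
  #1: {B, D, E, F}
  #2: {A, D}
  #3: {A, C}
  #4: {A, D, F}
  #5: {E, F}
No single site covers all 6 demand points.
But {#1, #3} covers everything, so the minimum is 2.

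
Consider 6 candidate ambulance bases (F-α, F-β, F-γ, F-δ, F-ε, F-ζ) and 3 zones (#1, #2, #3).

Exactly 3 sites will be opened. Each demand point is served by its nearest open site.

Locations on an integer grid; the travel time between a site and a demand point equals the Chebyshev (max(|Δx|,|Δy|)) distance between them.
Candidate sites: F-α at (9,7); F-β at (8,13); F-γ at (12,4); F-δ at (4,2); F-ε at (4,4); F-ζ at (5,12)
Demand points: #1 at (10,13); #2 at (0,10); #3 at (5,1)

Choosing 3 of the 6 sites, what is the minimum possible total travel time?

8

Open {F-β, F-δ, F-ζ}.
  #1→F-β 2, #2→F-ζ 5, #3→F-δ 1  ⇒ total 8.
Compare {F-β, F-δ, F-ε}: total 9.
Compare {F-β, F-ε, F-ζ}: total 10.
No size-3 selection does better; minimum is 8.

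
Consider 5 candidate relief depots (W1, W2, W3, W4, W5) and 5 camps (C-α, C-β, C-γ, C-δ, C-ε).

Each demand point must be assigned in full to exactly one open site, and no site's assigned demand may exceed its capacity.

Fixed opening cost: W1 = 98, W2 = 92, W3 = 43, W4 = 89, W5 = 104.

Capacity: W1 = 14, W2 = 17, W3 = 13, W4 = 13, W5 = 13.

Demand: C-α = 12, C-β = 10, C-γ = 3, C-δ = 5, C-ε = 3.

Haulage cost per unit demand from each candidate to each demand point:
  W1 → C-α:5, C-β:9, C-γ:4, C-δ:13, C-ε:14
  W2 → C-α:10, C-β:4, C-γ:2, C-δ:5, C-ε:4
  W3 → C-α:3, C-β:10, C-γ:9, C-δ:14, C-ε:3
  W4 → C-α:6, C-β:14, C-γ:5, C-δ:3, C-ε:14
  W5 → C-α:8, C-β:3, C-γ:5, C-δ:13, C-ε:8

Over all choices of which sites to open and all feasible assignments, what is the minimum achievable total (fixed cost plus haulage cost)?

Open {W2, W3, W4}; cheapest assignment that respects the capacities:
  W2 (cap 17, load 16): C-β, C-γ, C-ε — cost 10×4 + 3×2 + 3×4 = 58
  W3 (cap 13, load 12): C-α — cost 12×3 = 36
  W4 (cap 13, load 5): C-δ — cost 5×3 = 15
  Shipping 109, fixed 224 → total 333.
  Any other capacity-feasible assignment to {W2, W3, W4} ships for at least 109.
Compare {W2, W3, W5}: its best feasible assignment gives total 348.
Compare {W3, W4, W5}: its best feasible assignment gives total 356.
Every other set of open sites that can feasibly serve all demand totals ≥ 348 even under its best assignment. Minimum: 333.

333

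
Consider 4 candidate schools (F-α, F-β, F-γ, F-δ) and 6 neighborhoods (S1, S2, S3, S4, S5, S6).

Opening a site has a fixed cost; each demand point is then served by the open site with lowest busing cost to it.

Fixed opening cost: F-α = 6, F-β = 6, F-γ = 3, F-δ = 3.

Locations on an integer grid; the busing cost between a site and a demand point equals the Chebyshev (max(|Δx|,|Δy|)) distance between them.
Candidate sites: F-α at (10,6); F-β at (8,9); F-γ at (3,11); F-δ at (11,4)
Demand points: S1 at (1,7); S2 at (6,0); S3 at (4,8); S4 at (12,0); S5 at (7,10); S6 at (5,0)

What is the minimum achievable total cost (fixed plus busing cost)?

Open {F-γ, F-δ}: assign each demand point to its cheapest open site.
  S1→F-γ 4, S2→F-δ 5, S3→F-γ 3, S4→F-δ 4, S5→F-γ 4, S6→F-δ 6
  busing cost 26, fixed 6 → total 32.
Compare {F-β, F-γ, F-δ}: busing cost 23 + fixed 12 = 35.
Compare {F-β, F-δ}: busing cost 27 + fixed 9 = 36.
Compare {F-α, F-γ}: busing cost 29 + fixed 9 = 38.
All other subsets cost ≥ 35. Minimum total cost: 32.

32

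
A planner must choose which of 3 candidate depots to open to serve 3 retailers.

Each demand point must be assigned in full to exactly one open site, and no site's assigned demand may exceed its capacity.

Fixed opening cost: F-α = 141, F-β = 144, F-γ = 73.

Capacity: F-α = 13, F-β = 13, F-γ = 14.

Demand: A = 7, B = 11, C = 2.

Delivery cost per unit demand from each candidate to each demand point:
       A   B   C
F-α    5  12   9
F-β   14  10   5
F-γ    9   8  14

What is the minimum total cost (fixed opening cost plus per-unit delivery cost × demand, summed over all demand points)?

355

Open {F-α, F-γ}; cheapest assignment that respects the capacities:
  F-α (cap 13, load 9): A, C — cost 7×5 + 2×9 = 53
  F-γ (cap 14, load 11): B — cost 11×8 = 88
  Shipping 141, fixed 214 → total 355.
  Any other capacity-feasible assignment to {F-α, F-γ} ships for at least 141.
Compare {F-β, F-γ}: its best feasible assignment gives total 400.
Compare {F-α, F-β}: its best feasible assignment gives total 440.
Every other set of open sites that can feasibly serve all demand totals ≥ 400 even under its best assignment. Minimum: 355.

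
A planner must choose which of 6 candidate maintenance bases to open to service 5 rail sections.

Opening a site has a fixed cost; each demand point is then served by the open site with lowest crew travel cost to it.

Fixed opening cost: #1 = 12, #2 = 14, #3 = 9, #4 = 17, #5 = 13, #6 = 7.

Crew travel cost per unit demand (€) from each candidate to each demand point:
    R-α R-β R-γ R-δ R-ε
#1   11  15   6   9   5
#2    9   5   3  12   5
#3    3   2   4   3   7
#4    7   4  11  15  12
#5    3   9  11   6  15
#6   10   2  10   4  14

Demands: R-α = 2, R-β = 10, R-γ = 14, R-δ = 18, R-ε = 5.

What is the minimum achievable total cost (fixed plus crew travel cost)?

Open {#2, #3}: assign each demand point to its cheapest open site.
  R-α→#3 2×3=6, R-β→#3 10×2=20, R-γ→#2 14×3=42, R-δ→#3 18×3=54, R-ε→#2 5×5=25
  crew travel cost 147, fixed 23 → total 170.
Compare {#2, #3, #6}: crew travel cost 147 + fixed 30 = 177.
Compare {#3}: crew travel cost 171 + fixed 9 = 180.
Compare {#1, #3}: crew travel cost 161 + fixed 21 = 182.
All other subsets cost ≥ 177. Minimum total cost: 170.

170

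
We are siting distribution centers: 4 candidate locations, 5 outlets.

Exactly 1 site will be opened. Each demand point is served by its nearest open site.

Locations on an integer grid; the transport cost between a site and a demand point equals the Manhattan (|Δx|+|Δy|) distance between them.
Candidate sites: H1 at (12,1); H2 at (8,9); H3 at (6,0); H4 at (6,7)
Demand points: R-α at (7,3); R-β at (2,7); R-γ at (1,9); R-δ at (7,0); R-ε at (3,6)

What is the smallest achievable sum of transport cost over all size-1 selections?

Open {H4}.
  R-α→H4 5, R-β→H4 4, R-γ→H4 7, R-δ→H4 8, R-ε→H4 4  ⇒ total 28.
Compare {H3}: total 39.
Compare {H2}: total 40.
No size-1 selection does better; minimum is 28.

28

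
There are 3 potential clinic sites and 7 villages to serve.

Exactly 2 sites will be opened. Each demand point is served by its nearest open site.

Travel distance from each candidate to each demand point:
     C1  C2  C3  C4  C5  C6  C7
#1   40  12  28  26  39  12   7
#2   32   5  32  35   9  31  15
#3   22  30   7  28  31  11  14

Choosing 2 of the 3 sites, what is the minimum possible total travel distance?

96

Open {#2, #3}.
  C1→#3 22, C2→#2 5, C3→#3 7, C4→#3 28, C5→#2 9, C6→#3 11, C7→#3 14  ⇒ total 96.
Compare {#1, #3}: total 116.
Compare {#1, #2}: total 119.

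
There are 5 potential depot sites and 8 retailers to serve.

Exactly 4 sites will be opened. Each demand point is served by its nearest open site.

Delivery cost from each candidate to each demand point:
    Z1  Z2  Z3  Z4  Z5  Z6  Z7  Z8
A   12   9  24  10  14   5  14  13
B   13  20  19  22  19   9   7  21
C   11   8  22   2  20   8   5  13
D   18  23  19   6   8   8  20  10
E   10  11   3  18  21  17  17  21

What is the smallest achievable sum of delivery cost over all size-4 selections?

Open {A, C, D, E}.
  Z1→E 10, Z2→C 8, Z3→E 3, Z4→C 2, Z5→D 8, Z6→A 5, Z7→C 5, Z8→D 10  ⇒ total 51.
Compare {B, C, D, E}: total 54.
Compare {A, B, D, E}: total 58.
No size-4 selection does better; minimum is 51.

51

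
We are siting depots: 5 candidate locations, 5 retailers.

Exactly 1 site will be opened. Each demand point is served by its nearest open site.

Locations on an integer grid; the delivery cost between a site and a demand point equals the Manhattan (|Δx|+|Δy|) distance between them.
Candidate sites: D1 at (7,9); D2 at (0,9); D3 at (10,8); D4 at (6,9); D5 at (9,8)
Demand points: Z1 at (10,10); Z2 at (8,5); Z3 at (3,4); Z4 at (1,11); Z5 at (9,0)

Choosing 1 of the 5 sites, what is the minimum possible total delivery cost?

36

Open {D5}.
  Z1→D5 3, Z2→D5 4, Z3→D5 10, Z4→D5 11, Z5→D5 8  ⇒ total 36.
Compare {D1}: total 37.
Compare {D4}: total 38.
No size-1 selection does better; minimum is 36.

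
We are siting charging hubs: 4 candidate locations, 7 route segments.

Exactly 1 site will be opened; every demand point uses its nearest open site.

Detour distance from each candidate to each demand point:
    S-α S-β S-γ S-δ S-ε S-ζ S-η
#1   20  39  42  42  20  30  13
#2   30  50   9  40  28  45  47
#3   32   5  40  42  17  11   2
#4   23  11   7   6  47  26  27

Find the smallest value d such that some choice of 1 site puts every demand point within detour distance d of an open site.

Open {#1}.
  Farthest demand point is S-γ at detour distance 42 (to #1); all others are ≤ 42.
With {#3} the worst case is 42.
With {#4} the worst case is 47.
No size-1 selection achieves below 42.

42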